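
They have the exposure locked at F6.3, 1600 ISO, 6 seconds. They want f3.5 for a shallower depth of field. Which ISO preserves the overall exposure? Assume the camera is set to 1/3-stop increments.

Aperture: f/6.3 → f/5.6 → f/5 → f/4.5 → f/4 → f/3.5 — 1 2/3 stops larger aperture (brighter).
Need 1 2/3 stops darker from the ISO: 1600 → 1250 → 1000 → 800 → 640 → 500.

ISO 500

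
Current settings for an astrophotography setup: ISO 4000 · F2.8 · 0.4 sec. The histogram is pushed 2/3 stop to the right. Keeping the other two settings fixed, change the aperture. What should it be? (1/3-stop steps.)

f/3.5

Overexposed by 2/3 stop → need 2/3 stop darker.
Aperture: f/2.8 → f/3.2 → f/3.5.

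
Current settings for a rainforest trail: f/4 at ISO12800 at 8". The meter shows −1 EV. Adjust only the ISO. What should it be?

ISO 25600

Underexposed by 1 stop → need 1 stop brighter.
ISO: 12800 → 25600.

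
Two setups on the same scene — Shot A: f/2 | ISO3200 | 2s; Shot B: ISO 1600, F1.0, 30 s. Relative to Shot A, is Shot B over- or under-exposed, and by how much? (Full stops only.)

5 stops brighter

Aperture: f/2 → f/1.4 → f/1.0 — 2 stops larger aperture (brighter).
Shutter speed: 2 → 4 → 8 → 15 → 30 — 4 stops slower (brighter).
ISO: 3200 → 1600 — 1 stop dropped (darker).
Net: +2 +4 −1 = +5 stops.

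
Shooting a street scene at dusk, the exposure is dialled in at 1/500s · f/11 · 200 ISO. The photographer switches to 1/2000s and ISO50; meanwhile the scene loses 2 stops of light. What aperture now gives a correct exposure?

Scene light: 2 stops darker.
Shutter speed: 1/500 → 1/1000 → 1/2000 — 2 stops shorter (darker).
ISO: 200 → 100 → 50 — 2 stops dropped (darker).
Net so far: 6 stops darker. Aperture: f/11 → f/8 → f/5.6 → f/4 → f/2.8 → f/2 → f/1.4.

f/1.4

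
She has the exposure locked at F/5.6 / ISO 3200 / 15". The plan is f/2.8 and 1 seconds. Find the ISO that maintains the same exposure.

ISO 12800

Aperture: f/5.6 → f/4 → f/2.8 — 2 stops opened up (brighter).
Shutter speed: 15 → 8 → 4 → 2 → 1 — 4 stops shorter (darker).
Net change so far: 2 stops darker. Offset with the ISO: 3200 → 6400 → 12800.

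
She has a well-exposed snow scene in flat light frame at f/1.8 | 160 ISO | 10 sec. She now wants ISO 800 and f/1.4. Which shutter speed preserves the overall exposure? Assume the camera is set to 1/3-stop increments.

1.3 s

ISO: 160 → 200 → 250 → 320 → 400 → 500 → 640 → 800 — 2 1/3 stops higher (brighter).
Aperture: f/1.8 → f/1.6 → f/1.4 — 2/3 stop wider (brighter).
Net change so far: 3 stops brighter. Offset with the shutter speed: 10 → 8 → 6 → 5 → 4 → 3.2 → 2.5 → 2 → 1.6 → 1.3.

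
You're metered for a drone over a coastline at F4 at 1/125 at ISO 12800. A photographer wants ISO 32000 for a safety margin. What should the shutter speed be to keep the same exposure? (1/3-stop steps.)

ISO: 12800 → 16000 → 20000 → 25600 → 32000 — 1 1/3 stops raised (brighter).
Need 1 1/3 stops darker from the shutter speed: 1/125 → 1/160 → 1/200 → 1/250 → 1/320.

1/320s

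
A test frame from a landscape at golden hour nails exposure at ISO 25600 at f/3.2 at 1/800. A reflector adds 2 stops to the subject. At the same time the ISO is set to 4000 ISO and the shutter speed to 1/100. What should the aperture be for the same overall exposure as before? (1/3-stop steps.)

f/7.1

Scene light: 2 stops brighter.
ISO: 25600 → 20000 → 16000 → 12800 → 10000 → 8000 → 6400 → 5000 → 4000 — 2 2/3 stops dropped (darker).
Shutter speed: 1/800 → 1/640 → 1/500 → 1/400 → 1/320 → 1/250 → 1/200 → 1/160 → 1/125 → 1/100 — 3 stops slower (brighter).
Net so far: 2 1/3 stops brighter. Aperture: f/3.2 → f/3.5 → f/4 → f/4.5 → f/5 → f/5.6 → f/6.3 → f/7.1.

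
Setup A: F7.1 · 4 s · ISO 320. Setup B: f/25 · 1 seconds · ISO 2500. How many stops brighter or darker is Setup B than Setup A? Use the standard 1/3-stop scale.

Aperture: f/7.1 → f/8 → f/9 → f/10 → f/11 → f/13 → f/14 → f/16 → f/18 → f/20 → f/22 → f/25 — 3 2/3 stops smaller aperture (darker).
Shutter speed: 4 → 3.2 → 2.5 → 2 → 1.6 → 1.3 → 1 — 2 stops faster (darker).
ISO: 320 → 400 → 500 → 640 → 800 → 1000 → 1250 → 1600 → 2000 → 2500 — 3 stops higher (brighter).
Net: −3 2/3 −2 +3 = −2 2/3 stops.

2 2/3 stops darker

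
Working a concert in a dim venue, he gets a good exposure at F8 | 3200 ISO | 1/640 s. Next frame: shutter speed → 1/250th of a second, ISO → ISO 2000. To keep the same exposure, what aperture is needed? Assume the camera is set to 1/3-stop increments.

f/10

Shutter speed: 1/640 → 1/500 → 1/400 → 1/320 → 1/250 — 1 1/3 stops slower (brighter).
ISO: 3200 → 2500 → 2000 — 2/3 stop dropped (darker).
Net change so far: 2/3 stop brighter. Offset with the aperture: f/8 → f/9 → f/10.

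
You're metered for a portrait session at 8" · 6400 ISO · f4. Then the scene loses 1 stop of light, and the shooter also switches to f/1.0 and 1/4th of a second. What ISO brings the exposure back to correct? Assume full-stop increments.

Scene light: 1 stop darker.
Aperture: f/4 → f/2.8 → f/2 → f/1.4 → f/1.0 — 4 stops opened up (brighter).
Shutter speed: 8 → 4 → 2 → 1 → 1/2 → 1/4 — 5 stops shorter (darker).
Net so far: 2 stops darker. ISO: 6400 → 12800 → 25600.

ISO 25600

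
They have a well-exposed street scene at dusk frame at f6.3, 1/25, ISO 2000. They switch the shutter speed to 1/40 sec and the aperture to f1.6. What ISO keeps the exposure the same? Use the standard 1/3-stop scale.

ISO 200

Shutter speed: 1/25 → 1/30 → 1/40 — 2/3 stop faster (darker).
Aperture: f/6.3 → f/5.6 → f/5 → f/4.5 → f/4 → f/3.5 → f/3.2 → f/2.8 → f/2.5 → f/2.2 → f/2 → f/1.8 → f/1.6 — 4 stops wider (brighter).
Net change so far: 3 1/3 stops brighter. Offset with the ISO: 2000 → 1600 → 1250 → 1000 → 800 → 640 → 500 → 400 → 320 → 250 → 200.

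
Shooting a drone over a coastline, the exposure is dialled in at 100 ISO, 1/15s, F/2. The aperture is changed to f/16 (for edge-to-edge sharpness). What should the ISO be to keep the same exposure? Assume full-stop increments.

ISO 6400

Aperture: f/2 → f/2.8 → f/4 → f/5.6 → f/8 → f/11 → f/16 — 6 stops stopped down (darker).
Need 6 stops brighter from the ISO: 100 → 200 → 400 → 800 → 1600 → 3200 → 6400.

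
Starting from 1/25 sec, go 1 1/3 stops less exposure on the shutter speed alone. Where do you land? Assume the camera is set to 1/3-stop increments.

Shutter speed: 1/25 → 1/30 → 1/40 → 1/50 → 1/60 — 1 1/3 stops faster (darker).

1/60s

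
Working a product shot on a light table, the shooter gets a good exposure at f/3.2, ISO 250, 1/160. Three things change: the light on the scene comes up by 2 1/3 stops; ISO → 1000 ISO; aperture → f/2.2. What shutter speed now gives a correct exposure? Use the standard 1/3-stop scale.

Scene light: 2 1/3 stops brighter.
ISO: 250 → 320 → 400 → 500 → 640 → 800 → 1000 — 2 stops higher (brighter).
Aperture: f/3.2 → f/2.8 → f/2.5 → f/2.2 — 1 stop opened up (brighter).
Net so far: 5 1/3 stops brighter. Shutter speed: 1/160 → 1/200 → 1/250 → 1/320 → 1/400 → 1/500 → 1/640 → 1/800 → 1/1000 → 1/1250 → 1/1600 → 1/2000 → 1/2500 → 1/3200 → 1/4000 → 1/5000 → 1/6400.

1/6400s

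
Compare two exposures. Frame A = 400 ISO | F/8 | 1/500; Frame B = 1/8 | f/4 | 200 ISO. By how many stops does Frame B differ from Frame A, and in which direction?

Aperture: f/8 → f/5.6 → f/4 — 2 stops larger aperture (brighter).
Shutter speed: 1/500 → 1/250 → 1/125 → 1/60 → 1/30 → 1/15 → 1/8 — 6 stops longer (brighter).
ISO: 400 → 200 — 1 stop dropped (darker).
Net: +2 +6 −1 = +7 stops.

7 stops brighter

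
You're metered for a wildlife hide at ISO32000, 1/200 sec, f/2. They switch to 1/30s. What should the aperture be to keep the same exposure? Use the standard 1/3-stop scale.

Shutter speed: 1/200 → 1/160 → 1/125 → 1/100 → 1/80 → 1/60 → 1/50 → 1/40 → 1/30 — 2 2/3 stops longer (brighter).
Need 2 2/3 stops darker from the aperture: f/2 → f/2.2 → f/2.5 → f/2.8 → f/3.2 → f/3.5 → f/4 → f/4.5 → f/5.

f/5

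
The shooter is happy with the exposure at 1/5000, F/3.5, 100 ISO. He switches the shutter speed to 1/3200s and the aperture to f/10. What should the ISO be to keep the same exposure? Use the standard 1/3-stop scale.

ISO 500

Shutter speed: 1/5000 → 1/4000 → 1/3200 — 2/3 stop longer (brighter).
Aperture: f/3.5 → f/4 → f/4.5 → f/5 → f/5.6 → f/6.3 → f/7.1 → f/8 → f/9 → f/10 — 3 stops stopped down (darker).
Net change so far: 2 1/3 stops darker. Offset with the ISO: 100 → 125 → 160 → 200 → 250 → 320 → 400 → 500.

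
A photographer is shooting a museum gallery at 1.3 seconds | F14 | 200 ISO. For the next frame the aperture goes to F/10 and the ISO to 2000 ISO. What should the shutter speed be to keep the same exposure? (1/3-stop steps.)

Aperture: f/14 → f/13 → f/11 → f/10 — 1 stop larger aperture (brighter).
ISO: 200 → 250 → 320 → 400 → 500 → 640 → 800 → 1000 → 1250 → 1600 → 2000 — 3 1/3 stops higher (brighter).
Net change so far: 4 1/3 stops brighter. Offset with the shutter speed: 1.3 → 1 → 0.8 → 0.6 → 0.5 → 0.4 → 0.3 → 1/4 → 1/5 → 1/6 → 1/8 → 1/10 → 1/13 → 1/15.

1/15s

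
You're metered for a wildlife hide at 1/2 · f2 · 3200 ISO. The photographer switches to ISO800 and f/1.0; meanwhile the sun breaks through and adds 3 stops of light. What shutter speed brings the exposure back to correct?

1/15s

Scene light: 3 stops brighter.
ISO: 3200 → 1600 → 800 — 2 stops dropped (darker).
Aperture: f/2 → f/1.4 → f/1.0 — 2 stops larger aperture (brighter).
Net so far: 3 stops brighter. Shutter speed: 1/2 → 1/4 → 1/8 → 1/15.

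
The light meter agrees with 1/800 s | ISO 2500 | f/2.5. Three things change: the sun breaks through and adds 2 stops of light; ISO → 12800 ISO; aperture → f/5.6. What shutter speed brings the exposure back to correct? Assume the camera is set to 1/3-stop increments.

1/3200s

Scene light: 2 stops brighter.
ISO: 2500 → 3200 → 4000 → 5000 → 6400 → 8000 → 10000 → 12800 — 2 1/3 stops higher (brighter).
Aperture: f/2.5 → f/2.8 → f/3.2 → f/3.5 → f/4 → f/4.5 → f/5 → f/5.6 — 2 1/3 stops narrower (darker).
Net so far: 2 stops brighter. Shutter speed: 1/800 → 1/1000 → 1/1250 → 1/1600 → 1/2000 → 1/2500 → 1/3200.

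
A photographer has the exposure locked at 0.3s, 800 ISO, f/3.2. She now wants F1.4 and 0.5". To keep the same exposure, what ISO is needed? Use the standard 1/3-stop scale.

ISO 100

Aperture: f/3.2 → f/2.8 → f/2.5 → f/2.2 → f/2 → f/1.8 → f/1.6 → f/1.4 — 2 1/3 stops wider (brighter).
Shutter speed: 0.3 → 0.4 → 0.5 — 2/3 stop longer (brighter).
Net change so far: 3 stops brighter. Offset with the ISO: 800 → 640 → 500 → 400 → 320 → 250 → 200 → 160 → 125 → 100.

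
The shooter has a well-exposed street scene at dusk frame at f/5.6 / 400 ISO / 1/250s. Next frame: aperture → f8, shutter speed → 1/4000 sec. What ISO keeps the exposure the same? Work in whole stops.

ISO 12800

Aperture: f/5.6 → f/8 — 1 stop stopped down (darker).
Shutter speed: 1/250 → 1/500 → 1/1000 → 1/2000 → 1/4000 — 4 stops faster (darker).
Net change so far: 5 stops darker. Offset with the ISO: 400 → 800 → 1600 → 3200 → 6400 → 12800.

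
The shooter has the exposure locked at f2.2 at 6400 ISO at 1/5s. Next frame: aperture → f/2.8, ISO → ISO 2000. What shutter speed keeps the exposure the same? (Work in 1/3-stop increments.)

Aperture: f/2.2 → f/2.5 → f/2.8 — 2/3 stop smaller aperture (darker).
ISO: 6400 → 5000 → 4000 → 3200 → 2500 → 2000 — 1 2/3 stops dropped (darker).
Net change so far: 2 1/3 stops darker. Offset with the shutter speed: 1/5 → 1/4 → 0.3 → 0.4 → 0.5 → 0.6 → 0.8 → 1.

1 s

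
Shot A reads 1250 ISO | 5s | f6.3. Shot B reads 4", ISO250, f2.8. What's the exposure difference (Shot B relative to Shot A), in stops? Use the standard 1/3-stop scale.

1/3 stop darker

Aperture: f/6.3 → f/5.6 → f/5 → f/4.5 → f/4 → f/3.5 → f/3.2 → f/2.8 — 2 1/3 stops wider (brighter).
Shutter speed: 5 → 4 — 1/3 stop shorter (darker).
ISO: 1250 → 1000 → 800 → 640 → 500 → 400 → 320 → 250 — 2 1/3 stops dropped (darker).
Net: +2 1/3 −1/3 −2 1/3 = −1/3 stops.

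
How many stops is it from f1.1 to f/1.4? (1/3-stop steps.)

2/3 stop

f/1.1 → f/1.2 → f/1.4 — count the steps: 2 third-stops = 2/3 stop.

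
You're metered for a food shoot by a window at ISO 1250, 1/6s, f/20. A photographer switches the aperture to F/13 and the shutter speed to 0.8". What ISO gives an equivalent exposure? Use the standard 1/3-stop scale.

Aperture: f/20 → f/18 → f/16 → f/14 → f/13 — 1 1/3 stops larger aperture (brighter).
Shutter speed: 1/6 → 1/5 → 1/4 → 0.3 → 0.4 → 0.5 → 0.6 → 0.8 — 2 1/3 stops longer (brighter).
Net change so far: 3 2/3 stops brighter. Offset with the ISO: 1250 → 1000 → 800 → 640 → 500 → 400 → 320 → 250 → 200 → 160 → 125 → 100.

ISO 100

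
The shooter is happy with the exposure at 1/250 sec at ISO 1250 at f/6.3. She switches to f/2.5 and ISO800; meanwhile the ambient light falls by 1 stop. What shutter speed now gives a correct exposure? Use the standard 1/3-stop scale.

Scene light: 1 stop darker.
Aperture: f/6.3 → f/5.6 → f/5 → f/4.5 → f/4 → f/3.5 → f/3.2 → f/2.8 → f/2.5 — 2 2/3 stops opened up (brighter).
ISO: 1250 → 1000 → 800 — 2/3 stop dropped (darker).
Net so far: 1 stop brighter. Shutter speed: 1/250 → 1/320 → 1/400 → 1/500.

1/500s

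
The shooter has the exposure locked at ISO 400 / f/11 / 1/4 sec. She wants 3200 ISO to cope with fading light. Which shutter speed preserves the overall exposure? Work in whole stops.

1/30s

ISO: 400 → 800 → 1600 → 3200 — 3 stops higher (brighter).
Need 3 stops darker from the shutter speed: 1/4 → 1/8 → 1/15 → 1/30.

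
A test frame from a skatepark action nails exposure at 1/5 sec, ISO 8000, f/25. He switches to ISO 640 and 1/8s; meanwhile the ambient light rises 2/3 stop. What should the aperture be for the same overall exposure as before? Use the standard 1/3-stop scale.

f/7.1

Scene light: 2/3 stop brighter.
ISO: 8000 → 6400 → 5000 → 4000 → 3200 → 2500 → 2000 → 1600 → 1250 → 1000 → 800 → 640 — 3 2/3 stops dropped (darker).
Shutter speed: 1/5 → 1/6 → 1/8 — 2/3 stop shorter (darker).
Net so far: 3 2/3 stops darker. Aperture: f/25 → f/22 → f/20 → f/18 → f/16 → f/14 → f/13 → f/11 → f/10 → f/9 → f/8 → f/7.1.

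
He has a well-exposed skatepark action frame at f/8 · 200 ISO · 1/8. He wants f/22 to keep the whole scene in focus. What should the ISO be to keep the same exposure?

ISO 1600

Aperture: f/8 → f/11 → f/16 → f/22 — 3 stops stopped down (darker).
Need 3 stops brighter from the ISO: 200 → 400 → 800 → 1600.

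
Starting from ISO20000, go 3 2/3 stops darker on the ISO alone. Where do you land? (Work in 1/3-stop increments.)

ISO: 20000 → 16000 → 12800 → 10000 → 8000 → 6400 → 5000 → 4000 → 3200 → 2500 → 2000 → 1600 — 3 2/3 stops dropped (darker).

ISO 1600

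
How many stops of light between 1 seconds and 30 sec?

1 → 2 → 4 → 8 → 15 → 30 — count the steps: 5 stops.

5 stops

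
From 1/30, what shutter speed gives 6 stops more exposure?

2 s

Shutter speed: 1/30 → 1/15 → 1/8 → 1/4 → 1/2 → 1 → 2 — 6 stops slower (brighter).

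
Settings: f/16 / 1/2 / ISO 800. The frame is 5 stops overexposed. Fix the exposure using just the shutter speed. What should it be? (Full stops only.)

Overexposed by 5 stops → need 5 stops darker.
Shutter speed: 1/2 → 1/4 → 1/8 → 1/15 → 1/30 → 1/60.

1/60s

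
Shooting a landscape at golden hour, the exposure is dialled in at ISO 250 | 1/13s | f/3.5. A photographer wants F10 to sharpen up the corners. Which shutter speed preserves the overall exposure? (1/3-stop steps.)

0.6 s

Aperture: f/3.5 → f/4 → f/4.5 → f/5 → f/5.6 → f/6.3 → f/7.1 → f/8 → f/9 → f/10 — 3 stops narrower (darker).
Need 3 stops brighter from the shutter speed: 1/13 → 1/10 → 1/8 → 1/6 → 1/5 → 1/4 → 0.3 → 0.4 → 0.5 → 0.6.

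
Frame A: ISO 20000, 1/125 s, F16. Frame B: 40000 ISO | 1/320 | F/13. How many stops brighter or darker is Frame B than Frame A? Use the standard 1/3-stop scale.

Aperture: f/16 → f/14 → f/13 — 2/3 stop larger aperture (brighter).
Shutter speed: 1/125 → 1/160 → 1/200 → 1/250 → 1/320 — 1 1/3 stops faster (darker).
ISO: 20000 → 25600 → 32000 → 40000 — 1 stop higher (brighter).
Net: +2/3 −1 1/3 +1 = +1/3 stops.

1/3 stop brighter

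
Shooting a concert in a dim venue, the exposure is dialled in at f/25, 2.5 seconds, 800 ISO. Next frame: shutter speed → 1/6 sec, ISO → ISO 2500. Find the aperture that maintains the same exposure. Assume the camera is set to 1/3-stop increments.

f/11

Shutter speed: 2.5 → 2 → 1.6 → 1.3 → 1 → 0.8 → 0.6 → 0.5 → 0.4 → 0.3 → 1/4 → 1/5 → 1/6 — 4 stops faster (darker).
ISO: 800 → 1000 → 1250 → 1600 → 2000 → 2500 — 1 2/3 stops higher (brighter).
Net change so far: 2 1/3 stops darker. Offset with the aperture: f/25 → f/22 → f/20 → f/18 → f/16 → f/14 → f/13 → f/11.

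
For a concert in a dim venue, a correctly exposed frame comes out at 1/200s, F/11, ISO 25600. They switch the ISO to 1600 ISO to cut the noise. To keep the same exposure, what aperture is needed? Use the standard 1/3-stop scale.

f/2.8

ISO: 25600 → 20000 → 16000 → 12800 → 10000 → 8000 → 6400 → 5000 → 4000 → 3200 → 2500 → 2000 → 1600 — 4 stops lower (darker).
Need 4 stops brighter from the aperture: f/11 → f/10 → f/9 → f/8 → f/7.1 → f/6.3 → f/5.6 → f/5 → f/4.5 → f/4 → f/3.5 → f/3.2 → f/2.8.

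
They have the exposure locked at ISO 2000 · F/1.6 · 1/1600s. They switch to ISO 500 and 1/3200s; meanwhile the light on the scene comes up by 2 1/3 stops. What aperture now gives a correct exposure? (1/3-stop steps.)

f/1.2

Scene light: 2 1/3 stops brighter.
ISO: 2000 → 1600 → 1250 → 1000 → 800 → 640 → 500 — 2 stops dropped (darker).
Shutter speed: 1/1600 → 1/2000 → 1/2500 → 1/3200 — 1 stop faster (darker).
Net so far: 2/3 stop darker. Aperture: f/1.6 → f/1.4 → f/1.2.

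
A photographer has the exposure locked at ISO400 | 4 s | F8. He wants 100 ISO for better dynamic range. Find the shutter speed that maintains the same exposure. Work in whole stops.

ISO: 400 → 200 → 100 — 2 stops lower (darker).
Need 2 stops brighter from the shutter speed: 4 → 8 → 15.

15 s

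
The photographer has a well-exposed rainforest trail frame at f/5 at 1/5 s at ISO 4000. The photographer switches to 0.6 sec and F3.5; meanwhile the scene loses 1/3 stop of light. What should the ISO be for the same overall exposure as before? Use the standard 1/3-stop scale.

ISO 800

Scene light: 1/3 stop darker.
Shutter speed: 1/5 → 1/4 → 0.3 → 0.4 → 0.5 → 0.6 — 1 2/3 stops slower (brighter).
Aperture: f/5 → f/4.5 → f/4 → f/3.5 — 1 stop wider (brighter).
Net so far: 2 1/3 stops brighter. ISO: 4000 → 3200 → 2500 → 2000 → 1600 → 1250 → 1000 → 800.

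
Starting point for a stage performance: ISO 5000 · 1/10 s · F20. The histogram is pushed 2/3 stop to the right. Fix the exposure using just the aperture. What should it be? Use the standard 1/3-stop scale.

f/25

Overexposed by 2/3 stop → need 2/3 stop darker.
Aperture: f/20 → f/22 → f/25.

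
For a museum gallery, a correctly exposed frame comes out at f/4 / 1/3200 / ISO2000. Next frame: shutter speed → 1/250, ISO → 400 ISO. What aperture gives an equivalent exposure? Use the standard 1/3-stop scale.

Shutter speed: 1/3200 → 1/2500 → 1/2000 → 1/1600 → 1/1250 → 1/1000 → 1/800 → 1/640 → 1/500 → 1/400 → 1/320 → 1/250 — 3 2/3 stops slower (brighter).
ISO: 2000 → 1600 → 1250 → 1000 → 800 → 640 → 500 → 400 — 2 1/3 stops dropped (darker).
Net change so far: 1 1/3 stops brighter. Offset with the aperture: f/4 → f/4.5 → f/5 → f/5.6 → f/6.3.

f/6.3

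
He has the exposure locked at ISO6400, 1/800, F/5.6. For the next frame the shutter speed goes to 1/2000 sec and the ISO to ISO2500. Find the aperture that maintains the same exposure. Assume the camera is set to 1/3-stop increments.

f/2.2

Shutter speed: 1/800 → 1/1000 → 1/1250 → 1/1600 → 1/2000 — 1 1/3 stops faster (darker).
ISO: 6400 → 5000 → 4000 → 3200 → 2500 — 1 1/3 stops dropped (darker).
Net change so far: 2 2/3 stops darker. Offset with the aperture: f/5.6 → f/5 → f/4.5 → f/4 → f/3.5 → f/3.2 → f/2.8 → f/2.5 → f/2.2.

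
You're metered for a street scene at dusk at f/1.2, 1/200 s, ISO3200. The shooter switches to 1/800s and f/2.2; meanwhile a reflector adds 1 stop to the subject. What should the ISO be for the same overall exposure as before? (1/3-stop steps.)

ISO 20000

Scene light: 1 stop brighter.
Shutter speed: 1/200 → 1/250 → 1/320 → 1/400 → 1/500 → 1/640 → 1/800 — 2 stops faster (darker).
Aperture: f/1.2 → f/1.4 → f/1.6 → f/1.8 → f/2 → f/2.2 — 1 2/3 stops stopped down (darker).
Net so far: 2 2/3 stops darker. ISO: 3200 → 4000 → 5000 → 6400 → 8000 → 10000 → 12800 → 16000 → 20000.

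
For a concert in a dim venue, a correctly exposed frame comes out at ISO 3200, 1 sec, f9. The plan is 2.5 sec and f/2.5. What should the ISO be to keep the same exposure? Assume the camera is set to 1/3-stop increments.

ISO 100

Shutter speed: 1 → 1.3 → 1.6 → 2 → 2.5 — 1 1/3 stops longer (brighter).
Aperture: f/9 → f/8 → f/7.1 → f/6.3 → f/5.6 → f/5 → f/4.5 → f/4 → f/3.5 → f/3.2 → f/2.8 → f/2.5 — 3 2/3 stops larger aperture (brighter).
Net change so far: 5 stops brighter. Offset with the ISO: 3200 → 2500 → 2000 → 1600 → 1250 → 1000 → 800 → 640 → 500 → 400 → 320 → 250 → 200 → 160 → 125 → 100.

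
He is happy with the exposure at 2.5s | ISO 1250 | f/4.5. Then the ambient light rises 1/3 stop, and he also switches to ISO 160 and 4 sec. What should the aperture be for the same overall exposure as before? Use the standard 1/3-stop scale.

f/2.2

Scene light: 1/3 stop brighter.
ISO: 1250 → 1000 → 800 → 640 → 500 → 400 → 320 → 250 → 200 → 160 — 3 stops dropped (darker).
Shutter speed: 2.5 → 3.2 → 4 — 2/3 stop longer (brighter).
Net so far: 2 stops darker. Aperture: f/4.5 → f/4 → f/3.5 → f/3.2 → f/2.8 → f/2.5 → f/2.2.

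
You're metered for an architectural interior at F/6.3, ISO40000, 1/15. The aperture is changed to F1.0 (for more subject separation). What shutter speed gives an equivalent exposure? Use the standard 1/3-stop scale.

1/640s

Aperture: f/6.3 → f/5.6 → f/5 → f/4.5 → f/4 → f/3.5 → f/3.2 → f/2.8 → f/2.5 → f/2.2 → f/2 → f/1.8 → f/1.6 → f/1.4 → f/1.2 → f/1.1 → f/1.0 — 5 1/3 stops opened up (brighter).
Need 5 1/3 stops darker from the shutter speed: 1/15 → 1/20 → 1/25 → 1/30 → 1/40 → 1/50 → 1/60 → 1/80 → 1/100 → 1/125 → 1/160 → 1/200 → 1/250 → 1/320 → 1/400 → 1/500 → 1/640.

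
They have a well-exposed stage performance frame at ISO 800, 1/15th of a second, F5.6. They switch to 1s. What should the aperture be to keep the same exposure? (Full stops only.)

Shutter speed: 1/15 → 1/8 → 1/4 → 1/2 → 1 — 4 stops slower (brighter).
Need 4 stops darker from the aperture: f/5.6 → f/8 → f/11 → f/16 → f/22.

f/22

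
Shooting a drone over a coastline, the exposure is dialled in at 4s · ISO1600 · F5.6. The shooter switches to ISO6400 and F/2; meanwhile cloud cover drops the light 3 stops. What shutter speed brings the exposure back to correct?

1 s

Scene light: 3 stops darker.
ISO: 1600 → 3200 → 6400 — 2 stops higher (brighter).
Aperture: f/5.6 → f/4 → f/2.8 → f/2 — 3 stops wider (brighter).
Net so far: 2 stops brighter. Shutter speed: 4 → 2 → 1.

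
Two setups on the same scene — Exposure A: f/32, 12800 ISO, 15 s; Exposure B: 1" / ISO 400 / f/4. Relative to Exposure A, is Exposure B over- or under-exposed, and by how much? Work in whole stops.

Aperture: f/32 → f/22 → f/16 → f/11 → f/8 → f/5.6 → f/4 — 6 stops wider (brighter).
Shutter speed: 15 → 8 → 4 → 2 → 1 — 4 stops faster (darker).
ISO: 12800 → 6400 → 3200 → 1600 → 800 → 400 — 5 stops dropped (darker).
Net: +6 −4 −5 = −3 stops.

3 stops darker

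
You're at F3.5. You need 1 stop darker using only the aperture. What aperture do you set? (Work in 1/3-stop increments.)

Aperture: f/3.5 → f/4 → f/4.5 → f/5 — 1 stop stopped down (darker).

f/5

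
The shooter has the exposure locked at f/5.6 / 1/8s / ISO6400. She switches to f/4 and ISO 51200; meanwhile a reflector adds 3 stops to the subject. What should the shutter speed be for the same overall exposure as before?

Scene light: 3 stops brighter.
Aperture: f/5.6 → f/4 — 1 stop larger aperture (brighter).
ISO: 6400 → 12800 → 25600 → 51200 — 3 stops higher (brighter).
Net so far: 7 stops brighter. Shutter speed: 1/8 → 1/15 → 1/30 → 1/60 → 1/125 → 1/250 → 1/500 → 1/1000.

1/1000s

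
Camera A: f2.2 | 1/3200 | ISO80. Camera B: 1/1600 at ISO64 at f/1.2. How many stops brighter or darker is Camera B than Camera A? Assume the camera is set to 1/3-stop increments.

2 1/3 stops brighter

Aperture: f/2.2 → f/2 → f/1.8 → f/1.6 → f/1.4 → f/1.2 — 1 2/3 stops opened up (brighter).
Shutter speed: 1/3200 → 1/2500 → 1/2000 → 1/1600 — 1 stop slower (brighter).
ISO: 80 → 64 — 1/3 stop dropped (darker).
Net: +1 2/3 +1 −1/3 = +2 1/3 stops.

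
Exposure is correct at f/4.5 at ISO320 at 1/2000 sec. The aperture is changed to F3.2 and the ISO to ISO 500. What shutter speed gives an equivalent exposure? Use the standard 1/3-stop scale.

Aperture: f/4.5 → f/4 → f/3.5 → f/3.2 — 1 stop larger aperture (brighter).
ISO: 320 → 400 → 500 — 2/3 stop higher (brighter).
Net change so far: 1 2/3 stops brighter. Offset with the shutter speed: 1/2000 → 1/2500 → 1/3200 → 1/4000 → 1/5000 → 1/6400.

1/6400s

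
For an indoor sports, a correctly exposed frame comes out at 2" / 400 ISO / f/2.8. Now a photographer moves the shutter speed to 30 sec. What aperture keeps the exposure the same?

f/11

Shutter speed: 2 → 4 → 8 → 15 → 30 — 4 stops longer (brighter).
Need 4 stops darker from the aperture: f/2.8 → f/4 → f/5.6 → f/8 → f/11.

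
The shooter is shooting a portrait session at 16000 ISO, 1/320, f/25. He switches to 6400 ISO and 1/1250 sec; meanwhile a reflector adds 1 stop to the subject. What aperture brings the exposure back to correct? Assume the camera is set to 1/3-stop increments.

Scene light: 1 stop brighter.
ISO: 16000 → 12800 → 10000 → 8000 → 6400 — 1 1/3 stops dropped (darker).
Shutter speed: 1/320 → 1/400 → 1/500 → 1/640 → 1/800 → 1/1000 → 1/1250 — 2 stops shorter (darker).
Net so far: 2 1/3 stops darker. Aperture: f/25 → f/22 → f/20 → f/18 → f/16 → f/14 → f/13 → f/11.

f/11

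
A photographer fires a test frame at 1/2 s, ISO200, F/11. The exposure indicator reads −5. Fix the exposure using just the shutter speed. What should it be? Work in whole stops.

15 s

Underexposed by 5 stops → need 5 stops brighter.
Shutter speed: 1/2 → 1 → 2 → 4 → 8 → 15.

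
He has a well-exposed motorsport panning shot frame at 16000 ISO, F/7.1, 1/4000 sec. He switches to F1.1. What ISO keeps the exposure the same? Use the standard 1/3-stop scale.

Aperture: f/7.1 → f/6.3 → f/5.6 → f/5 → f/4.5 → f/4 → f/3.5 → f/3.2 → f/2.8 → f/2.5 → f/2.2 → f/2 → f/1.8 → f/1.6 → f/1.4 → f/1.2 → f/1.1 — 5 1/3 stops larger aperture (brighter).
Need 5 1/3 stops darker from the ISO: 16000 → 12800 → 10000 → 8000 → 6400 → 5000 → 4000 → 3200 → 2500 → 2000 → 1600 → 1250 → 1000 → 800 → 640 → 500 → 400.

ISO 400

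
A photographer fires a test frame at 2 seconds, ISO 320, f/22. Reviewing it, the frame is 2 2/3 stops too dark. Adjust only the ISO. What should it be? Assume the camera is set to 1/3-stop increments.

ISO 2000

Underexposed by 2 2/3 stops → need 2 2/3 stops brighter.
ISO: 320 → 400 → 500 → 640 → 800 → 1000 → 1250 → 1600 → 2000.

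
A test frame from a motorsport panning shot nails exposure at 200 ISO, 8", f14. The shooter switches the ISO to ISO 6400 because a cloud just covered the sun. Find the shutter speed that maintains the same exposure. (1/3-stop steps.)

1/4s

ISO: 200 → 250 → 320 → 400 → 500 → 640 → 800 → 1000 → 1250 → 1600 → 2000 → 2500 → 3200 → 4000 → 5000 → 6400 — 5 stops higher (brighter).
Need 5 stops darker from the shutter speed: 8 → 6 → 5 → 4 → 3.2 → 2.5 → 2 → 1.6 → 1.3 → 1 → 0.8 → 0.6 → 0.5 → 0.4 → 0.3 → 1/4.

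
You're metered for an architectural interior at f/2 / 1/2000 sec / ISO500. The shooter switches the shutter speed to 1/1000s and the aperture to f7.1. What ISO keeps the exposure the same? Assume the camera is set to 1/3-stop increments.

Shutter speed: 1/2000 → 1/1600 → 1/1250 → 1/1000 — 1 stop slower (brighter).
Aperture: f/2 → f/2.2 → f/2.5 → f/2.8 → f/3.2 → f/3.5 → f/4 → f/4.5 → f/5 → f/5.6 → f/6.3 → f/7.1 — 3 2/3 stops narrower (darker).
Net change so far: 2 2/3 stops darker. Offset with the ISO: 500 → 640 → 800 → 1000 → 1250 → 1600 → 2000 → 2500 → 3200.

ISO 3200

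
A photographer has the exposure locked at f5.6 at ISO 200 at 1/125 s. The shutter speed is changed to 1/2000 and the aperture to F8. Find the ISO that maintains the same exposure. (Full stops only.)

Shutter speed: 1/125 → 1/250 → 1/500 → 1/1000 → 1/2000 — 4 stops shorter (darker).
Aperture: f/5.6 → f/8 — 1 stop smaller aperture (darker).
Net change so far: 5 stops darker. Offset with the ISO: 200 → 400 → 800 → 1600 → 3200 → 6400.

ISO 6400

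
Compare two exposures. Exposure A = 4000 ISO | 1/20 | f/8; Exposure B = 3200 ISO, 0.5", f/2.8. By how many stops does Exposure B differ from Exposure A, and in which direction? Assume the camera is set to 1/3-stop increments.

6 stops brighter

Aperture: f/8 → f/7.1 → f/6.3 → f/5.6 → f/5 → f/4.5 → f/4 → f/3.5 → f/3.2 → f/2.8 — 3 stops wider (brighter).
Shutter speed: 1/20 → 1/15 → 1/13 → 1/10 → 1/8 → 1/6 → 1/5 → 1/4 → 0.3 → 0.4 → 0.5 — 3 1/3 stops longer (brighter).
ISO: 4000 → 3200 — 1/3 stop lower (darker).
Net: +3 +3 1/3 −1/3 = +6 stops.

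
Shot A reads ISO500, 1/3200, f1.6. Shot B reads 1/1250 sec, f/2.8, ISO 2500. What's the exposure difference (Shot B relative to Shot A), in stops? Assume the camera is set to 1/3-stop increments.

Aperture: f/1.6 → f/1.8 → f/2 → f/2.2 → f/2.5 → f/2.8 — 1 2/3 stops stopped down (darker).
Shutter speed: 1/3200 → 1/2500 → 1/2000 → 1/1600 → 1/1250 — 1 1/3 stops slower (brighter).
ISO: 500 → 640 → 800 → 1000 → 1250 → 1600 → 2000 → 2500 — 2 1/3 stops raised (brighter).
Net: −1 2/3 +1 1/3 +2 1/3 = +2 stops.

2 stops brighter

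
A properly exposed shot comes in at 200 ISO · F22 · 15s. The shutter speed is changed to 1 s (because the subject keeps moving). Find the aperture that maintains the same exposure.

Shutter speed: 15 → 8 → 4 → 2 → 1 — 4 stops faster (darker).
Need 4 stops brighter from the aperture: f/22 → f/16 → f/11 → f/8 → f/5.6.

f/5.6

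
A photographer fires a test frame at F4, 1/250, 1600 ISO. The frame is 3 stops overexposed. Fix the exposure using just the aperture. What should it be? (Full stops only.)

f/11

Overexposed by 3 stops → need 3 stops darker.
Aperture: f/4 → f/5.6 → f/8 → f/11.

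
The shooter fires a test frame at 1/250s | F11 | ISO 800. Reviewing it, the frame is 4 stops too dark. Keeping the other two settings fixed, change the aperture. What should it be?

f/2.8

Underexposed by 4 stops → need 4 stops brighter.
Aperture: f/11 → f/8 → f/5.6 → f/4 → f/2.8.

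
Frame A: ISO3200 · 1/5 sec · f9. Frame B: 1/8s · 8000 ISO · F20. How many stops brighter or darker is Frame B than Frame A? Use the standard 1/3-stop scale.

1 2/3 stops darker

Aperture: f/9 → f/10 → f/11 → f/13 → f/14 → f/16 → f/18 → f/20 — 2 1/3 stops narrower (darker).
Shutter speed: 1/5 → 1/6 → 1/8 — 2/3 stop shorter (darker).
ISO: 3200 → 4000 → 5000 → 6400 → 8000 — 1 1/3 stops raised (brighter).
Net: −2 1/3 −2/3 +1 1/3 = −1 2/3 stops.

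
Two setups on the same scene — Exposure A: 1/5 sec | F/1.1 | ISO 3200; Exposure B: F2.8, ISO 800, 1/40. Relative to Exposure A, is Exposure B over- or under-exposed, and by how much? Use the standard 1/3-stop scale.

Aperture: f/1.1 → f/1.2 → f/1.4 → f/1.6 → f/1.8 → f/2 → f/2.2 → f/2.5 → f/2.8 — 2 2/3 stops stopped down (darker).
Shutter speed: 1/5 → 1/6 → 1/8 → 1/10 → 1/13 → 1/15 → 1/20 → 1/25 → 1/30 → 1/40 — 3 stops shorter (darker).
ISO: 3200 → 2500 → 2000 → 1600 → 1250 → 1000 → 800 — 2 stops lower (darker).
Net: −2 2/3 −3 −2 = −7 2/3 stops.

7 2/3 stops darker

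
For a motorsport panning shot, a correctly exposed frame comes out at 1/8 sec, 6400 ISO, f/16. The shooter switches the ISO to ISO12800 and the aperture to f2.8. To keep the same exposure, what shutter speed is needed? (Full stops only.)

1/500s

ISO: 6400 → 12800 — 1 stop raised (brighter).
Aperture: f/16 → f/11 → f/8 → f/5.6 → f/4 → f/2.8 — 5 stops opened up (brighter).
Net change so far: 6 stops brighter. Offset with the shutter speed: 1/8 → 1/15 → 1/30 → 1/60 → 1/125 → 1/250 → 1/500.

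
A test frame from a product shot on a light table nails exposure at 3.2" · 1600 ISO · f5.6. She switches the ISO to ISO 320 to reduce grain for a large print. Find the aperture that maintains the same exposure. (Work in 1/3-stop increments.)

ISO: 1600 → 1250 → 1000 → 800 → 640 → 500 → 400 → 320 — 2 1/3 stops lower (darker).
Need 2 1/3 stops brighter from the aperture: f/5.6 → f/5 → f/4.5 → f/4 → f/3.5 → f/3.2 → f/2.8 → f/2.5.

f/2.5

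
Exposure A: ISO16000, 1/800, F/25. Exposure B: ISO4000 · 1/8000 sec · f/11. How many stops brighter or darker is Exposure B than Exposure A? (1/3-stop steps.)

3 stops darker

Aperture: f/25 → f/22 → f/20 → f/18 → f/16 → f/14 → f/13 → f/11 — 2 1/3 stops opened up (brighter).
Shutter speed: 1/800 → 1/1000 → 1/1250 → 1/1600 → 1/2000 → 1/2500 → 1/3200 → 1/4000 → 1/5000 → 1/6400 → 1/8000 — 3 1/3 stops shorter (darker).
ISO: 16000 → 12800 → 10000 → 8000 → 6400 → 5000 → 4000 — 2 stops lower (darker).
Net: +2 1/3 −3 1/3 −2 = −3 stops.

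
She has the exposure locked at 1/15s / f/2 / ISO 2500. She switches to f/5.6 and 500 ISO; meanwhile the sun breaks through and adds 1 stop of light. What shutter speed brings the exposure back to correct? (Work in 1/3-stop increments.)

Scene light: 1 stop brighter.
Aperture: f/2 → f/2.2 → f/2.5 → f/2.8 → f/3.2 → f/3.5 → f/4 → f/4.5 → f/5 → f/5.6 — 3 stops narrower (darker).
ISO: 2500 → 2000 → 1600 → 1250 → 1000 → 800 → 640 → 500 — 2 1/3 stops lower (darker).
Net so far: 4 1/3 stops darker. Shutter speed: 1/15 → 1/13 → 1/10 → 1/8 → 1/6 → 1/5 → 1/4 → 0.3 → 0.4 → 0.5 → 0.6 → 0.8 → 1 → 1.3.

1.3 s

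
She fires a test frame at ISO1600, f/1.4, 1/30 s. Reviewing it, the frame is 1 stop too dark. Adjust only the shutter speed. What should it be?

Underexposed by 1 stop → need 1 stop brighter.
Shutter speed: 1/30 → 1/15.

1/15s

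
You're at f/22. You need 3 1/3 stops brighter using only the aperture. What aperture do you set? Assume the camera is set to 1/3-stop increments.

f/7.1

Aperture: f/22 → f/20 → f/18 → f/16 → f/14 → f/13 → f/11 → f/10 → f/9 → f/8 → f/7.1 — 3 1/3 stops larger aperture (brighter).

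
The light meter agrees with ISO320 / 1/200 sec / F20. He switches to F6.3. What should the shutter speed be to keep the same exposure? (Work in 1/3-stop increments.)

1/2000s

Aperture: f/20 → f/18 → f/16 → f/14 → f/13 → f/11 → f/10 → f/9 → f/8 → f/7.1 → f/6.3 — 3 1/3 stops larger aperture (brighter).
Need 3 1/3 stops darker from the shutter speed: 1/200 → 1/250 → 1/320 → 1/400 → 1/500 → 1/640 → 1/800 → 1/1000 → 1/1250 → 1/1600 → 1/2000.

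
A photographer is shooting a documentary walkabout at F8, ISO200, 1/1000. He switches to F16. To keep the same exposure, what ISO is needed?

Aperture: f/8 → f/11 → f/16 — 2 stops stopped down (darker).
Need 2 stops brighter from the ISO: 200 → 400 → 800.

ISO 800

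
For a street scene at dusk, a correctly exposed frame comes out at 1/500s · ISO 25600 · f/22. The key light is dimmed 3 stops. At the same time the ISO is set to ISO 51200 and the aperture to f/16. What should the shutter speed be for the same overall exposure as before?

Scene light: 3 stops darker.
ISO: 25600 → 51200 — 1 stop raised (brighter).
Aperture: f/22 → f/16 — 1 stop larger aperture (brighter).
Net so far: 1 stop darker. Shutter speed: 1/500 → 1/250.

1/250s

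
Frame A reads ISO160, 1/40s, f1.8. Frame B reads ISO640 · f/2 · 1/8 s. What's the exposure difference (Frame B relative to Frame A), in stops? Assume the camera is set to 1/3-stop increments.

Aperture: f/1.8 → f/2 — 1/3 stop stopped down (darker).
Shutter speed: 1/40 → 1/30 → 1/25 → 1/20 → 1/15 → 1/13 → 1/10 → 1/8 — 2 1/3 stops longer (brighter).
ISO: 160 → 200 → 250 → 320 → 400 → 500 → 640 — 2 stops raised (brighter).
Net: −1/3 +2 1/3 +2 = +4 stops.

4 stops brighter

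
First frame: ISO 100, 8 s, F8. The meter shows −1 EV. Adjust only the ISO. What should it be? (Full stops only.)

Underexposed by 1 stop → need 1 stop brighter.
ISO: 100 → 200.

ISO 200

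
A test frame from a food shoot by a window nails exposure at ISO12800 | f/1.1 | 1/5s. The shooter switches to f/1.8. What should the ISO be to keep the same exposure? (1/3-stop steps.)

ISO 32000

Aperture: f/1.1 → f/1.2 → f/1.4 → f/1.6 → f/1.8 — 1 1/3 stops stopped down (darker).
Need 1 1/3 stops brighter from the ISO: 12800 → 16000 → 20000 → 25600 → 32000.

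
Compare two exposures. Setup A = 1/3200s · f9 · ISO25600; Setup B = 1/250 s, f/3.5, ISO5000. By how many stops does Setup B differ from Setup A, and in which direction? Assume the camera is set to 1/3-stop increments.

Aperture: f/9 → f/8 → f/7.1 → f/6.3 → f/5.6 → f/5 → f/4.5 → f/4 → f/3.5 — 2 2/3 stops larger aperture (brighter).
Shutter speed: 1/3200 → 1/2500 → 1/2000 → 1/1600 → 1/1250 → 1/1000 → 1/800 → 1/640 → 1/500 → 1/400 → 1/320 → 1/250 — 3 2/3 stops longer (brighter).
ISO: 25600 → 20000 → 16000 → 12800 → 10000 → 8000 → 6400 → 5000 — 2 1/3 stops lower (darker).
Net: +2 2/3 +3 2/3 −2 1/3 = +4 stops.

4 stops brighter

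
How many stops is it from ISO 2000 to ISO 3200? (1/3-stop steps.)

2000 → 2500 → 3200 — count the steps: 2 third-stops = 2/3 stop.

2/3 stop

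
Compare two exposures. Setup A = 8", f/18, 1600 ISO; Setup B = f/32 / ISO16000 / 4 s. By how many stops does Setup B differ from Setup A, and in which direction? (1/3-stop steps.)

2/3 stop brighter

Aperture: f/18 → f/20 → f/22 → f/25 → f/29 → f/32 — 1 2/3 stops smaller aperture (darker).
Shutter speed: 8 → 6 → 5 → 4 — 1 stop shorter (darker).
ISO: 1600 → 2000 → 2500 → 3200 → 4000 → 5000 → 6400 → 8000 → 10000 → 12800 → 16000 — 3 1/3 stops raised (brighter).
Net: −1 2/3 −1 +3 1/3 = +2/3 stops.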